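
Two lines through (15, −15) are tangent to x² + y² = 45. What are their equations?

x + 2y = −15 and 2x + y = 15

A line y − (−15) = m(x − (15)) is tangent when its distance from (0, 0) is 3√5:
(−15m − (15))² = 45(m² + 1)
2m² + 5m + 2 = 0, so m = −1/2 or m = −2.
With m = −1/2: x + 2y = −15. With m = −2: 2x + y = 15.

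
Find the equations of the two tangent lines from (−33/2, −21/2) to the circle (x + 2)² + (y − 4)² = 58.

A line y − (−21/2) = m(x − (−33/2)) is tangent when its distance from (−2, 4) is √58:
[m·(29/2) − (29/2)]² = 58(m² + 1)
21m² − 58m + 21 = 0, so m = 3/7 or m = 7/3.
Through (−33/2, −21/2) these give 3x − 7y = 24 and 7x − 3y = −84.

3x − 7y = 24 and 7x − 3y = −84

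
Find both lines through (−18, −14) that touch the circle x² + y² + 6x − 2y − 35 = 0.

2x − y = −22 and x − 2y = 10

A line y − (−14) = m(x − (−18)) is tangent when its distance from (−3, 1) is 3√5:
[m·(15) − (15)]² = 45(m² + 1)
2m² − 5m + 2 = 0, so m = 2 or m = 1/2.
Through (−18, −14) these give 2x − y = −22 and x − 2y = 10.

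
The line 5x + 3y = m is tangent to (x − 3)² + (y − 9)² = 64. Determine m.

m = 42 ± 8√34

The line touches the circle iff its distance from (3, 9) is 8:
|5·3 + 3·9 − m| / √34 = 8
|m − (42)| = 8√34.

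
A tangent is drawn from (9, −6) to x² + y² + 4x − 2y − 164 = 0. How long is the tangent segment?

The centre is (−2, 1) and r = 13. The square of the distance from P to the centre is 121 + 49 = 170.
The tangent meets the radius at right angles, so tangent² = |PO|² − r² = 170 − 169 = 1.

1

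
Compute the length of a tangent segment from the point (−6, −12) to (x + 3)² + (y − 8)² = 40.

3√41

With centre O = (−3, 8), |OP|² = 409 and r² = 40.
The tangent meets the radius at right angles, so tangent² = |PO|² − r² = 409 − 40 = 369.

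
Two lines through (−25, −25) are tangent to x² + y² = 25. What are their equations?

3x − 4y = 25 and 4x − 3y = −25

Write the tangent as mx − y + (−25 − m·(−25)) = 0 and set its distance from the centre to 5:
(25m − (25))² = 25(m² + 1)
12m² − 25m + 12 = 0, so m = 3/4 or m = 4/3.
With m = 3/4: 3x − 4y = 25. With m = 4/3: 4x − 3y = −25.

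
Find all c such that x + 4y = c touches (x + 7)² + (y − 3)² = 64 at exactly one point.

c = 5 ± 8√17

Tangency holds when the distance from the centre (−7, 3) to the line equals the radius 8:
|1·(−7) + 4·3 − c| / √17 = 8
|c − (5)| = 8√17.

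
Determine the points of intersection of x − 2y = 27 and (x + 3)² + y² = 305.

From the line, y = (−27 + x)/2. Substituting:
5x² − 30x − 455 = 0  ⟹  x² − 6x − 91 = 0
x = 13 or x = −7, giving (13, −7) and (−7, −17).

(−7, −17) and (13, −7)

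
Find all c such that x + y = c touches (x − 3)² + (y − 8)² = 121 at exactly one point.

c = 11 ± 11√2

For a tangent, require d(centre, line) = r = 11.
|1·3 + 1·8 − c| / √2 = 11
|c − (11)| = 11√2.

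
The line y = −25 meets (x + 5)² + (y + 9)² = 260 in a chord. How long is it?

Express y = −25 and substitute into the circle:
x² + 10x + 21 = 0
x = −3 or x = −7, giving (−3, −25) and (−7, −25).
Chord length = distance between (−3, −25) and (−7, −25) = √16 = 4.

4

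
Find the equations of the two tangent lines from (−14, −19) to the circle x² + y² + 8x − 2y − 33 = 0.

Let a tangent through (−14, −19) have slope m. Its distance from (−4, 1) must equal 5√2:
[m·(10) − (20)]² = 50(m² + 1)
m² − 8m + 7 = 0, so m = 1 or m = 7.
Through (−14, −19) these give x − y = 5 and 7x − y = −79.

x − y = 5 and 7x − y = −79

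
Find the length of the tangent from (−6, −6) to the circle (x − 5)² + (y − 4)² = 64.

√157

The centre is (5, 4) and r = 8. The square of the distance from P to the centre is 121 + 100 = 221.
By the tangent–radius right angle, tangent length = √(|PO|² − r²) = √157.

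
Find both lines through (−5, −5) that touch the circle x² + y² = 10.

3x − y = −10 and x − 3y = 10

A line y − (−5) = m(x − (−5)) is tangent when its distance from (0, 0) is √10:
[m·(5) − (5)]² = 10(m² + 1)
3m² − 10m + 3 = 0, so m = 3 or m = 1/3.
With m = 3: 3x − y = −10. With m = 1/3: x − 3y = 10.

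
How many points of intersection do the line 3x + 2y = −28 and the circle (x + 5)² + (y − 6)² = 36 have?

0

Substituting the line into the circle gives 13x² + 280x + 1556 = 0.
Δ = 78400 − 80912 = −2512.
No real roots: the line does not meet the circle.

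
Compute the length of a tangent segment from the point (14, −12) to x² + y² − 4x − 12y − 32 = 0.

6√11

With centre O = (2, 6), |OP|² = 468 and r² = 72.
By the tangent–radius right angle, tangent length = √(|PO|² − r²) = √396 = 6√11.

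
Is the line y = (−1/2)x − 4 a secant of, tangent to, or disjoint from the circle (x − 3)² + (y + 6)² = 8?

secant

d² = (1·3 + 2·(−6) − (−8))²/5 = 1/5; r² = 8.
Since d² < r², the line cuts the circle twice.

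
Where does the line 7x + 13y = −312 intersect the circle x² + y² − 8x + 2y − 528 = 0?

(−13, −17) and (0, −24)

Substitute y = (−312 − 7x)/13:
218x² + 2834x = 0  ⟹  x² + 13x = 0
x = 0 or x = −13, giving (0, −24) and (−13, −17).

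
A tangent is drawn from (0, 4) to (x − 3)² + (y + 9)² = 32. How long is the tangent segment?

√146

The centre is (3, −9) and r = 4√2. The square of the distance from P to the centre is 9 + 169 = 178.
By the tangent–radius right angle, tangent length = √(|PO|² − r²) = √146.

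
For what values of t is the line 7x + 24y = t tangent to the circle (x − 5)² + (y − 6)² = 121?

Tangency holds when the distance from the centre (5, 6) to the line equals the radius 11:
|7·5 + 24·6 − t| / √625 = 11
|t − (179)| = 11·25, so t = 454 or t = −96.

t = −96 or t = 454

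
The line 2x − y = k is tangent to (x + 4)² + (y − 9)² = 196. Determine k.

k = −17 ± 14√5

The line touches the circle iff its distance from (−4, 9) is 14:
|2·(−4) − 1·9 − k| / √5 = 14
|k − (−17)| = 14√5.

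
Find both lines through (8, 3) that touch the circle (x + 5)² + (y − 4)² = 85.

7x + 6y = 74 and 6x − 7y = 27

A line y − (3) = m(x − (8)) is tangent when its distance from (−5, 4) is √85:
(−13m − (1))² = 85(m² + 1)
42m² + 13m − 42 = 0, so m = −7/6 or m = 6/7.
Through (8, 3) these give 7x + 6y = 74 and 6x − 7y = 27.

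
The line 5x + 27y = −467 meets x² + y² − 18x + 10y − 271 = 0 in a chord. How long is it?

From the line, y = (−467 − 5x)/27. Substituting:
754x² − 9802x − 105560 = 0  ⟹  x² − 13x − 140 = 0
x = 20 or x = −7, giving (20, −21) and (−7, −16).
Chord length = distance between (20, −21) and (−7, −16) = √754 = √754.

√754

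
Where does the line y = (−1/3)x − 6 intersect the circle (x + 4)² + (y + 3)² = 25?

From the line, y = (−18 − x)/3. Substituting:
10x² + 90x = 0  ⟹  x² + 9x = 0
x = 0 or x = −9, giving (0, −6) and (−9, −3).

(−9, −3) and (0, −6)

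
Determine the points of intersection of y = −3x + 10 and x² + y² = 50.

(1, 7) and (5, −5)

Substitute y = −3x + 10:
10x² − 60x + 50 = 0  ⟹  x² − 6x + 5 = 0
x = 5 or x = 1, giving (5, −5) and (1, 7).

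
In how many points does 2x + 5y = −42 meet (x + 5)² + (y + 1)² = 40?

Centre (−5, −1), r² = 40. Distance² from centre to line = (27)²/29 = 729/29.
Since d² < r², the line cuts the circle twice.

2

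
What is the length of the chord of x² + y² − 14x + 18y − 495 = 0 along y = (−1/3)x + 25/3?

The distance from (7, −9) to the line is 45/√10, and r² = 625.
Chord = 2√(r² − d²) = 2·√(845/2) = 13√10.

13√10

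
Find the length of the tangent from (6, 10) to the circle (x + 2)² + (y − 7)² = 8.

Centre (−2, 7), r² = 8. |PO|² = (8)² + (3)² = 73.
Power of the point: PT² = |PO|² − r² = 65, so PT = √65.

√65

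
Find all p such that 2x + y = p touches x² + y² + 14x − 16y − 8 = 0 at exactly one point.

For a tangent, require d(centre, line) = r = 11.
|2·(−7) + 1·8 − p| / √5 = 11
|p − (−6)| = 11√5.

p = −6 ± 11√5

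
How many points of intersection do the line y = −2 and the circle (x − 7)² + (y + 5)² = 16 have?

d² = (0·7 + 1·(−5) − (−2))² = 9; r² = 16.
Since d² < r², the line cuts the circle twice.

2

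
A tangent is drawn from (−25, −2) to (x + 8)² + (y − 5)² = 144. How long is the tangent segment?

√194

The centre is (−8, 5) and r = 12. The square of the distance from P to the centre is 289 + 49 = 338.
The tangent meets the radius at right angles, so tangent² = |PO|² − r² = 338 − 144 = 194.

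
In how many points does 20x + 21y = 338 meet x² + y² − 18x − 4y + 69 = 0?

1

Substituting the line into the circle gives 841x² − 19778x + 116281 = 0.
Discriminant = (−19778)² − 4·841·(116281) = 0.
A repeated root: the line is tangent.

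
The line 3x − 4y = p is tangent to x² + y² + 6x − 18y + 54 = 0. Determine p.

For a tangent, require d(centre, line) = r = 6.
|3·(−3) − 4·9 − p| / √25 = 6
|p − (−45)| = 6·5, so p = −15 or p = −75.

p = −75 or p = −15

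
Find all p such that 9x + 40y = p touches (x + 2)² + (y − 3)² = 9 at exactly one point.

p = −21 or p = 225

For a tangent, require d(centre, line) = r = 3.
|9·(−2) + 40·3 − p| / √1681 = 3
|p − (102)| = 3·41, so p = 225 or p = −21.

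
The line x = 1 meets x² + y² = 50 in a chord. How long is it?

The line gives x = 1. Substituting into the circle:
y² − 49 = 0
y = 7 or y = −7, giving (1, 7) and (1, −7).
|(1, 7) − (1, −7)| = √((0)² + (14)²) = 14.

14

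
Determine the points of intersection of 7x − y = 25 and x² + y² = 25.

Express y = 7x − 25 and substitute into the circle:
50x² − 350x + 600 = 0  ⟹  x² − 7x + 12 = 0
x = 4 or x = 3, giving (4, 3) and (3, −4).

(3, −4) and (4, 3)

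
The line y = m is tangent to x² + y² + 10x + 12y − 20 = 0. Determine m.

The line touches the circle iff its distance from (−5, −6) is 9:
|0·(−5) + 1·(−6) − m| / √1 = 9
|m − (−6)| = 9, so m = 3 or m = −15.

m = −15 or m = 3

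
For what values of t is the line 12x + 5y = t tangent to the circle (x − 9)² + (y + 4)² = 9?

For a tangent, require d(centre, line) = r = 3.
|12·9 + 5·(−4) − t| / √169 = 3
|t − (88)| = 3·13, so t = 127 or t = 49.

t = 49 or t = 127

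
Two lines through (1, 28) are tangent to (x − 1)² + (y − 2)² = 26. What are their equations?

5x + y = 33 and 5x − y = −23

Let a tangent through (1, 28) have slope m. Its distance from (1, 2) must equal √26:
(0m − (−26))² = 26(m² + 1)
m² − 25 = 0, so m = −5 or m = 5.
Through (1, 28) these give 5x + y = 33 and 5x − y = −23.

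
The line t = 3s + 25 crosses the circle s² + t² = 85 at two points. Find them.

From the line, t = 3s + 25. Substituting:
10s² + 150s + 540 = 0  ⟹  s² + 15s + 54 = 0
s = −6 or s = −9, giving (−6, 7) and (−9, −2).

(−9, −2) and (−6, 7)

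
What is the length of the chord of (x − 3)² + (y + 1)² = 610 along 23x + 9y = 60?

Express y = (60 − 23x)/9 and substitute into the circle:
610x² − 3660x − 43920 = 0  ⟹  x² − 6x − 72 = 0
x = 12 or x = −6, giving (12, −24) and (−6, 22).
|(12, −24) − (−6, 22)| = √((18)² + (−46)²) = 2√610.

2√610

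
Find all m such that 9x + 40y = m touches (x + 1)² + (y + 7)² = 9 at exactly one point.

m = −412 or m = −166

The line touches the circle iff its distance from (−1, −7) is 3:
|9·(−1) + 40·(−7) − m| / √1681 = 3
|m − (−289)| = 3·41, so m = −166 or m = −412.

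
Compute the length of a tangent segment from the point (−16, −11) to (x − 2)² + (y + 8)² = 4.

The centre is (2, −8) and r = 2. The square of the distance from P to the centre is 324 + 9 = 333.
By the tangent–radius right angle, tangent length = √(|PO|² − r²) = √329.

√329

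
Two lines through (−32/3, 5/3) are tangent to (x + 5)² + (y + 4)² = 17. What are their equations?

Let a tangent through (−32/3, 5/3) have slope m. Its distance from (−5, −4) must equal √17:
[m·(17/3) − (−17/3)]² = 17(m² + 1)
4m² + 17m + 4 = 0, so m = −4 or m = −1/4.
Through (−32/3, 5/3) these give 4x + y = −41 and x + 4y = −4.

4x + y = −41 and x + 4y = −4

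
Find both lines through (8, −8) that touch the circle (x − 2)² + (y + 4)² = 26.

x − 5y = 48 and 5x + y = 32

Let a tangent through (8, −8) have slope m. Its distance from (2, −4) must equal √26:
[m·(−6) − (4)]² = 26(m² + 1)
5m² + 24m − 5 = 0, so m = 1/5 or m = −5.
Through (8, −8) these give x − 5y = 48 and 5x + y = 32.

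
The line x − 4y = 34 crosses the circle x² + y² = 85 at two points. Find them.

(−2, −9) and (6, −7)

From the line, y = (−34 + x)/4. Substituting:
17x² − 68x − 204 = 0  ⟹  x² − 4x − 12 = 0
x = 6 or x = −2, giving (6, −7) and (−2, −9).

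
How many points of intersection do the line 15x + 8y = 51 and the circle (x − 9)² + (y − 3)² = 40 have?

d² = (15·9 + 8·3 − (51))²/289 = 11664/289; r² = 40.
Since d² > r², the line lies outside the circle.

0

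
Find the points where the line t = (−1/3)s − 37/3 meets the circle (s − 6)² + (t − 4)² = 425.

Express t = (−37 − s)/3 and substitute into the circle:
10s² − 10s − 1100 = 0  ⟹  s² − s − 110 = 0
s = 11 or s = −10, giving (11, −16) and (−10, −9).

(−10, −9) and (11, −16)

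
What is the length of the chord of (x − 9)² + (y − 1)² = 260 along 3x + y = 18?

10√10

Centre (9, 1), r² = 260. Perpendicular distance d from centre to line = |10| / √10 = 10/√10.
Half the chord is √(r² − d²) = √(250), so the full chord is 10√10.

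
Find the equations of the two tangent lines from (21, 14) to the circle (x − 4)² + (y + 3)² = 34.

5x − 3y = 63 and 3x − 5y = −7

Write the tangent as mx − y + (14 − m·(21)) = 0 and set its distance from the centre to √34:
[m·(−17) − (−17)]² = 34(m² + 1)
15m² − 34m + 15 = 0, so m = 5/3 or m = 3/5.
Through (21, 14) these give 5x − 3y = 63 and 3x − 5y = −7.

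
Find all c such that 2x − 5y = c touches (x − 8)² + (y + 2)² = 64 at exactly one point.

c = 26 ± 8√29

For a tangent, require d(centre, line) = r = 8.
|2·8 − 5·(−2) − c| / √29 = 8
|c − (26)| = 8√29.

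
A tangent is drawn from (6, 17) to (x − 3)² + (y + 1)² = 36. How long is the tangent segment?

The centre is (3, −1) and r = 6. The square of the distance from P to the centre is 9 + 324 = 333.
Power of the point: PT² = |PO|² − r² = 297, so PT = 3√33.

3√33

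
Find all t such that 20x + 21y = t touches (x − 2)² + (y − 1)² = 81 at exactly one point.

t = −200 or t = 322

The line touches the circle iff its distance from (2, 1) is 9:
|20·2 + 21·1 − t| / √841 = 9
|t − (61)| = 9·29, so t = 322 or t = −200.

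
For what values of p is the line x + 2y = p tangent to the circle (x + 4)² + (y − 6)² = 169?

Tangency holds when the distance from the centre (−4, 6) to the line equals the radius 13:
|1·(−4) + 2·6 − p| / √5 = 13
|p − (8)| = 13√5.

p = 8 ± 13√5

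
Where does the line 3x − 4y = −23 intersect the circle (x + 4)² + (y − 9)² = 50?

(−5, 2) and (3, 8)

Substitute y = (23 + 3x)/4:
25x² + 50x − 375 = 0  ⟹  x² + 2x − 15 = 0
x = 3 or x = −5, giving (3, 8) and (−5, 2).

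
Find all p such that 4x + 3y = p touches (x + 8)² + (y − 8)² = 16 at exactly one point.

p = −28 or p = 12

Tangency holds when the distance from the centre (−8, 8) to the line equals the radius 4:
|4·(−8) + 3·8 − p| / √25 = 4
|p − (−8)| = 4·5, so p = 12 or p = −28.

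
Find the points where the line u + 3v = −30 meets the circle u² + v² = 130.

(−9, −7) and (3, −11)

Substitute v = (−30 − u)/3:
10u² + 60u − 270 = 0  ⟹  u² + 6u − 27 = 0
u = 3 or u = −9, giving (3, −11) and (−9, −7).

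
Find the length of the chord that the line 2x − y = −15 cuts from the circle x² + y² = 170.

10√5

The distance from (0, 0) to the line is 15/√5, and r² = 170.
Half the chord is √(r² − d²) = √(125), so the full chord is 10√5.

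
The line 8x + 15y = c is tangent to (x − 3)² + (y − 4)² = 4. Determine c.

c = 50 or c = 118

The line touches the circle iff its distance from (3, 4) is 2:
|8·3 + 15·4 − c| / √289 = 2
|c − (84)| = 2·17, so c = 118 or c = 50.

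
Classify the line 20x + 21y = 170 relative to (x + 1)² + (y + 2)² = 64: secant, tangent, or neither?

tangent

d² = (20·(−1) + 21·(−2) − (170))²/841 = 64; r² = 64.
Since d² = r², the line is tangent.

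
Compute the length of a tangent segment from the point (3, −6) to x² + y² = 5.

2√10

With centre O = (0, 0), |OP|² = 45 and r² = 5.
The tangent meets the radius at right angles, so tangent² = |PO|² − r² = 45 − 5 = 40.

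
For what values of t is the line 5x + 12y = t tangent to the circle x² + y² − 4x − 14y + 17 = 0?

t = 16 or t = 172

The line touches the circle iff its distance from (2, 7) is 6:
|5·2 + 12·7 − t| / √169 = 6
|t − (94)| = 6·13, so t = 172 or t = 16.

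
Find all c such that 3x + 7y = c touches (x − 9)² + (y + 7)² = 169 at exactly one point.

c = −22 ± 13√58

For a tangent, require d(centre, line) = r = 13.
|3·9 + 7·(−7) − c| / √58 = 13
|c − (−22)| = 13√58.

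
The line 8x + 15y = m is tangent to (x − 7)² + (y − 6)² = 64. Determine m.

The line touches the circle iff its distance from (7, 6) is 8:
|8·7 + 15·6 − m| / √289 = 8
|m − (146)| = 8·17, so m = 282 or m = 10.

m = 10 or m = 282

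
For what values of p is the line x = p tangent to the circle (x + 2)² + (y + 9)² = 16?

For a tangent, require d(centre, line) = r = 4.
|1·(−2) + 0·(−9) − p| / √1 = 4
|p − (−2)| = 4, so p = 2 or p = −6.

p = −6 or p = 2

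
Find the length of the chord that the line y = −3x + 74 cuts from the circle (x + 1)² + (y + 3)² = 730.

6√10

From the line, y = −3x + 74. Substituting:
10x² − 460x + 5200 = 0  ⟹  x² − 46x + 520 = 0
x = 26 or x = 20, giving (26, −4) and (20, 14).
|(26, −4) − (20, 14)| = √((6)² + (−18)²) = 6√10.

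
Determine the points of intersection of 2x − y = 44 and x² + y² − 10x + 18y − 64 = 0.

From the line, y = 2x − 44. Substituting:
5x² − 150x + 1080 = 0  ⟹  x² − 30x + 216 = 0
x = 18 or x = 12, giving (18, −8) and (12, −20).

(12, −20) and (18, −8)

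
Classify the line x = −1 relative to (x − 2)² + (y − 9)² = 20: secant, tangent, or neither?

secant

Centre (2, 9), r² = 20. Distance² from centre to line = (3)² = 9.
Since d² < r², the line cuts the circle twice.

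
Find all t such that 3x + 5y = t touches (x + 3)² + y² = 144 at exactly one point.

t = −9 ± 12√34

For a tangent, require d(centre, line) = r = 12.
|3·(−3) + 5·0 − t| / √34 = 12
|t − (−9)| = 12√34.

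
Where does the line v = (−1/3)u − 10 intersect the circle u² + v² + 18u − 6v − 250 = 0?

Express v = (−30 − u)/3 and substitute into the circle:
10u² + 240u − 810 = 0  ⟹  u² + 24u − 81 = 0
u = 3 or u = −27, giving (3, −11) and (−27, −1).

(−27, −1) and (3, −11)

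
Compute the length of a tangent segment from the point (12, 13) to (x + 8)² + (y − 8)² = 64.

19

With centre O = (−8, 8), |OP|² = 425 and r² = 64.
The tangent meets the radius at right angles, so tangent² = |PO|² − r² = 425 − 64 = 361.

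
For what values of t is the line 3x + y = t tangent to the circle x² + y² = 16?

Tangency holds when the distance from the centre (0, 0) to the line equals the radius 4:
|3·0 + 1·0 − t| / √10 = 4
|t| = 4√10.

t = ±4√10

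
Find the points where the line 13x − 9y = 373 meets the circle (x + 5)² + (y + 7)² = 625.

Substitute y = (−373 + 13x)/9:
250x² − 7250x + 47500 = 0  ⟹  x² − 29x + 190 = 0
x = 19 or x = 10, giving (19, −14) and (10, −27).

(10, −27) and (19, −14)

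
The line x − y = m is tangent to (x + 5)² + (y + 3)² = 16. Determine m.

m = −2 ± 4√2

Tangency holds when the distance from the centre (−5, −3) to the line equals the radius 4:
|1·(−5) − 1·(−3) − m| / √2 = 4
|m − (−2)| = 4√2.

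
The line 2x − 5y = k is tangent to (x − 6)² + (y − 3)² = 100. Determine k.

k = −3 ± 10√29

The line touches the circle iff its distance from (6, 3) is 10:
|2·6 − 5·3 − k| / √29 = 10
|k − (−3)| = 10√29.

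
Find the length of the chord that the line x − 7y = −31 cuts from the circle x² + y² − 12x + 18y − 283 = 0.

20√2

Substitute y = (31 + x)/7:
50x² − 400x − 9000 = 0  ⟹  x² − 8x − 180 = 0
x = 18 or x = −10, giving (18, 7) and (−10, 3).
|(18, 7) − (−10, 3)| = √((28)² + (4)²) = 20√2.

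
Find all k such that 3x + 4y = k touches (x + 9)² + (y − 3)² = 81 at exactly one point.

k = −60 or k = 30

The line touches the circle iff its distance from (−9, 3) is 9:
|3·(−9) + 4·3 − k| / √25 = 9
|k − (−15)| = 9·5, so k = 30 or k = −60.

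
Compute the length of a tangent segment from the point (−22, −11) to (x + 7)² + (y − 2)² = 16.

Centre (−7, 2), r² = 16. |PO|² = (−15)² + (−13)² = 394.
Power of the point: PT² = |PO|² − r² = 378, so PT = 3√42.

3√42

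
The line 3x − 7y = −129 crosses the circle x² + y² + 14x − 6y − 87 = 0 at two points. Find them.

Substitute y = (129 + 3x)/7:
58x² + 1334x + 6960 = 0  ⟹  x² + 23x + 120 = 0
x = −8 or x = −15, giving (−8, 15) and (−15, 12).

(−15, 12) and (−8, 15)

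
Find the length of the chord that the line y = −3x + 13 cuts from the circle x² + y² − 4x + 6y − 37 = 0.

4√10

From the line, y = −3x + 13. Substituting:
10x² − 100x + 210 = 0  ⟹  x² − 10x + 21 = 0
x = 7 or x = 3, giving (7, −8) and (3, 4).
Chord length = distance between (7, −8) and (3, 4) = √160 = 4√10.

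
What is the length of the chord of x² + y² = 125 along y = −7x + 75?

Centre (0, 0), r² = 125. Perpendicular distance d from centre to line = |−75| / √50 = 75/√50.
Chord = 2√(r² − d²) = 2·√(25/2) = 5√2.

5√2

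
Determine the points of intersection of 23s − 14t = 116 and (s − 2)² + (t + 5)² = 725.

(−12, −28) and (16, 18)

Express t = (−116 + 23s)/14 and substitute into the circle:
725s² − 2900s − 139200 = 0  ⟹  s² − 4s − 192 = 0
s = 16 or s = −12, giving (16, 18) and (−12, −28).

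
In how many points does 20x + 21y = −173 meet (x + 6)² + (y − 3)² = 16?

1

Substituting the line into the circle gives 841x² + 14732x + 64516 = 0.
Δ = 217031824 − 217031824 = 0.
A repeated root: the line is tangent.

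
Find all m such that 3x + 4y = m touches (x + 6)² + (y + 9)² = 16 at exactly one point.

m = −74 or m = −34

Tangency holds when the distance from the centre (−6, −9) to the line equals the radius 4:
|3·(−6) + 4·(−9) − m| / √25 = 4
|m − (−54)| = 4·5, so m = −34 or m = −74.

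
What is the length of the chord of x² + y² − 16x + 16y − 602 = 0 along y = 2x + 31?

10√5

The distance from (8, −8) to the line is 55/√5, and r² = 730.
Chord = 2√(r² − d²) = 2·√(125) = 10√5.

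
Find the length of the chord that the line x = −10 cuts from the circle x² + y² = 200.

20

The distance from (0, 0) to the line is 10, and r² = 200.
Half the chord is √(r² − d²) = √(100), so the full chord is 20.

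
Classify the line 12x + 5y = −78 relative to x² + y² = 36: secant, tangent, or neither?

d² = (12·0 + 5·0 − (−78))²/169 = 36; r² = 36.
Since d² = r², the line is tangent.

tangent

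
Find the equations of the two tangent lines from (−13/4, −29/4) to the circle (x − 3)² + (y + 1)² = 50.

Write the tangent as mx − y + (−29/4 − m·(−13/4)) = 0 and set its distance from the centre to 5√2:
[m·(25/4) − (25/4)]² = 50(m² + 1)
7m² + 50m + 7 = 0, so m = −7 or m = −1/7.
With m = −7: 7x + y = −30. With m = −1/7: x + 7y = −54.

7x + y = −30 and x + 7y = −54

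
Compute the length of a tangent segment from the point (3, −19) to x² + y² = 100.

Centre (0, 0), r² = 100. |PO|² = (3)² + (−19)² = 370.
The tangent meets the radius at right angles, so tangent² = |PO|² − r² = 370 − 100 = 270.

3√30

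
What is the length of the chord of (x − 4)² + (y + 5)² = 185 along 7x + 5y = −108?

The distance from (4, −5) to the line is 111/√74, and r² = 185.
Chord = 2√(r² − d²) = 2·√(37/2) = √74.

√74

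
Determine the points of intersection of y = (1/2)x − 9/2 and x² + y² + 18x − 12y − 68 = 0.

(−5, −7) and (−1, −5)

Substitute y = (−9 + x)/2:
5x² + 30x + 25 = 0  ⟹  x² + 6x + 5 = 0
x = −1 or x = −5, giving (−1, −5) and (−5, −7).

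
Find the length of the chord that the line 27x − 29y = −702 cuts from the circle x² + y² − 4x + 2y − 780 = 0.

√1570

The distance from (2, −1) to the line is 785/√1570, and r² = 785.
Chord = 2√(r² − d²) = 2·√(785/2) = √1570.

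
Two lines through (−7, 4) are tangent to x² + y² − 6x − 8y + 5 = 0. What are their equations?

x − 2y = −15 and x + 2y = 1

A line y − (4) = m(x − (−7)) is tangent when its distance from (3, 4) is 2√5:
(10m − (0))² = 20(m² + 1)
4m² − 1 = 0, so m = 1/2 or m = −1/2.
With m = 1/2: x − 2y = −15. With m = −1/2: x + 2y = 1.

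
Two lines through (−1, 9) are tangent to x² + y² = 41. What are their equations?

Let a tangent through (−1, 9) have slope m. Its distance from (0, 0) must equal √41:
[m·(1) − (−9)]² = 41(m² + 1)
20m² − 9m − 20 = 0, so m = 5/4 or m = −4/5.
Through (−1, 9) these give 5x − 4y = −41 and 4x + 5y = 41.

5x − 4y = −41 and 4x + 5y = 41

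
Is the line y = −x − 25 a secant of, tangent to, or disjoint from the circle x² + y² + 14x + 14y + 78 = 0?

d² = (1·(−7) + 1·(−7) − (−25))²/2 = 121/2; r² = 20.
Since d² > r², the line lies outside the circle.

disjoint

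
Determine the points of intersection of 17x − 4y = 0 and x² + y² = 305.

From the line, y = (17x)/4. Substituting:
305x² − 4880 = 0  ⟹  x² − 16 = 0
x = 4 or x = −4, giving (4, 17) and (−4, −17).

(−4, −17) and (4, 17)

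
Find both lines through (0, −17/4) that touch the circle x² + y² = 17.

x − 4y = 17 and x + 4y = −17

Let a tangent through (0, −17/4) have slope m. Its distance from (0, 0) must equal √17:
[m·(0) − (17/4)]² = 17(m² + 1)
16m² − 1 = 0, so m = 1/4 or m = −1/4.
Through (0, −17/4) these give x − 4y = 17 and x + 4y = −17.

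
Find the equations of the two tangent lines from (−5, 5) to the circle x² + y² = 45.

Write the tangent as mx − y + (5 − m·(−5)) = 0 and set its distance from the centre to 3√5:
(5m − (−5))² = 45(m² + 1)
2m² − 5m + 2 = 0, so m = 2 or m = 1/2.
Through (−5, 5) these give 2x − y = −15 and x − 2y = −15.

2x − y = −15 and x − 2y = −15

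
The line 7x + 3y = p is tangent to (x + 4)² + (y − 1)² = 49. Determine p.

p = −25 ± 7√58

For a tangent, require d(centre, line) = r = 7.
|7·(−4) + 3·1 − p| / √58 = 7
|p − (−25)| = 7√58.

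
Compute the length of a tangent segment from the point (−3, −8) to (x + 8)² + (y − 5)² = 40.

The centre is (−8, 5) and r = 2√10. The square of the distance from P to the centre is 25 + 169 = 194.
Power of the point: PT² = |PO|² − r² = 154, so PT = √154.

√154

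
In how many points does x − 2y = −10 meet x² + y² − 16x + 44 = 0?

Centre (8, 0), r² = 20. Distance² from centre to line = (18)²/5 = 324/5.
Since d² > r², the line lies outside the circle.

0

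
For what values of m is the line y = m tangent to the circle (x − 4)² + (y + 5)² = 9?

m = −8 or m = −2

Tangency holds when the distance from the centre (4, −5) to the line equals the radius 3:
|0·4 + 1·(−5) − m| / √1 = 3
|m − (−5)| = 3, so m = −2 or m = −8.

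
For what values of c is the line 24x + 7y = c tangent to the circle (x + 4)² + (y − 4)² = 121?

c = −343 or c = 207

For a tangent, require d(centre, line) = r = 11.
|24·(−4) + 7·4 − c| / √625 = 11
|c − (−68)| = 11·25, so c = 207 or c = −343.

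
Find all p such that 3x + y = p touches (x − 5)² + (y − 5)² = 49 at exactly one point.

For a tangent, require d(centre, line) = r = 7.
|3·5 + 1·5 − p| / √10 = 7
|p − (20)| = 7√10.

p = 20 ± 7√10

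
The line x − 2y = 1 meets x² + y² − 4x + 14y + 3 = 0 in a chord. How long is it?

2√5

Centre (2, −7), r² = 50. Perpendicular distance d from centre to line = |15| / √5 = 15/√5.
Chord = 2√(r² − d²) = 2·√(5) = 2√5.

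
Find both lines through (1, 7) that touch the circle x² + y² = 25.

Write the tangent as mx − y + (7 − m·(1)) = 0 and set its distance from the centre to 5:
(−1m − (−7))² = 25(m² + 1)
12m² + 7m − 12 = 0, so m = −4/3 or m = 3/4.
With m = −4/3: 4x + 3y = 25. With m = 3/4: 3x − 4y = −25.

4x + 3y = 25 and 3x − 4y = −25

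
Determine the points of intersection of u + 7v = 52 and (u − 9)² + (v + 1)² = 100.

Substitute v = (52 − u)/7:
50u² − 1000u + 2550 = 0  ⟹  u² − 20u + 51 = 0
u = 17 or u = 3, giving (17, 5) and (3, 7).

(3, 7) and (17, 5)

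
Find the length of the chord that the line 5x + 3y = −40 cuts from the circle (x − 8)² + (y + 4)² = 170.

2√34

The distance from (8, −4) to the line is 68/√34, and r² = 170.
Half the chord is √(r² − d²) = √(34), so the full chord is 2√34.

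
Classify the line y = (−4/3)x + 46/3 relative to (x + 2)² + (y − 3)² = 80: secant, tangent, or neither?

neither

Substituting the line into the circle gives 25x² − 260x + 685 = 0.
Δ = 67600 − 68500 = −900.
No real roots: the line does not meet the circle.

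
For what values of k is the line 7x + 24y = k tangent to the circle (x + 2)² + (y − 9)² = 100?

The line touches the circle iff its distance from (−2, 9) is 10:
|7·(−2) + 24·9 − k| / √625 = 10
|k − (202)| = 10·25, so k = 452 or k = −48.

k = −48 or k = 452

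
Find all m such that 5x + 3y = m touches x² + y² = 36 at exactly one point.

For a tangent, require d(centre, line) = r = 6.
|5·0 + 3·0 − m| / √34 = 6
|m| = 6√34.

m = ±6√34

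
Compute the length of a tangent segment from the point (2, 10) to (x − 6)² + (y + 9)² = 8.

3√41

Centre (6, −9), r² = 8. |PO|² = (−4)² + (19)² = 377.
Power of the point: PT² = |PO|² − r² = 369, so PT = 3√41.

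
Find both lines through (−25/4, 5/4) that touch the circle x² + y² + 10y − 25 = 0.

x − 7y = −15 and 7x − y = −45

Let a tangent through (−25/4, 5/4) have slope m. Its distance from (0, −5) must equal 5√2:
[m·(25/4) − (−25/4)]² = 50(m² + 1)
7m² − 50m + 7 = 0, so m = 1/7 or m = 7.
With m = 1/7: x − 7y = −15. With m = 7: 7x − y = −45.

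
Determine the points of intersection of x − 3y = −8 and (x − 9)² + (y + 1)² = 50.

Substitute y = (8 + x)/3:
10x² − 140x + 400 = 0  ⟹  x² − 14x + 40 = 0
x = 10 or x = 4, giving (10, 6) and (4, 4).

(4, 4) and (10, 6)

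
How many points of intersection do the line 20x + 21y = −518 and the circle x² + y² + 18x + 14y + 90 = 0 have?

Centre (−9, −7), r² = 40. Distance² from centre to line = (191)²/841 = 36481/841.
Since d² > r², the line lies outside the circle.

0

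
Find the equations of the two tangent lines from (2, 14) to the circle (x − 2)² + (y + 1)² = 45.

2x + y = 18 and 2x − y = −10

Write the tangent as mx − y + (14 − m·(2)) = 0 and set its distance from the centre to 3√5:
[m·(0) − (−15)]² = 45(m² + 1)
m² − 4 = 0, so m = −2 or m = 2.
With m = −2: 2x + y = 18. With m = 2: 2x − y = −10.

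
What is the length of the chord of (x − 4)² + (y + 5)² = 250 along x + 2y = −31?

Express y = (−31 − x)/2 and substitute into the circle:
5x² + 10x − 495 = 0  ⟹  x² + 2x − 99 = 0
x = 9 or x = −11, giving (9, −20) and (−11, −10).
|(9, −20) − (−11, −10)| = √((20)² + (−10)²) = 10√5.

10√5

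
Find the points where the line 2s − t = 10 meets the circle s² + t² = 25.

Substitute t = 2s − 10:
5s² − 40s + 75 = 0  ⟹  s² − 8s + 15 = 0
s = 5 or s = 3, giving (5, 0) and (3, −4).

(3, −4) and (5, 0)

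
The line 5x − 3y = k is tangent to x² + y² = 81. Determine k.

The line touches the circle iff its distance from (0, 0) is 9:
|5·0 − 3·0 − k| / √34 = 9
|k| = 9√34.

k = ±9√34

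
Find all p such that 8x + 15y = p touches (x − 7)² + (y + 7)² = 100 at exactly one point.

p = −219 or p = 121

For a tangent, require d(centre, line) = r = 10.
|8·7 + 15·(−7) − p| / √289 = 10
|p − (−49)| = 10·17, so p = 121 or p = −219.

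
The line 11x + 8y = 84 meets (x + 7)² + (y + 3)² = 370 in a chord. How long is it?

2√185

Express y = (84 − 11x)/8 and substitute into the circle:
185x² − 1480x − 8880 = 0  ⟹  x² − 8x − 48 = 0
x = 12 or x = −4, giving (12, −6) and (−4, 16).
Chord length = distance between (12, −6) and (−4, 16) = √740 = 2√185.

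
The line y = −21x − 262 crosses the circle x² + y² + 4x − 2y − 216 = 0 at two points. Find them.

(−13, 11) and (−12, −10)

From the line, y = −21x − 262. Substituting:
442x² + 11050x + 68952 = 0  ⟹  x² + 25x + 156 = 0
x = −12 or x = −13, giving (−12, −10) and (−13, 11).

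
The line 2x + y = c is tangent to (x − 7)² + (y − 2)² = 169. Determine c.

For a tangent, require d(centre, line) = r = 13.
|2·7 + 1·2 − c| / √5 = 13
|c − (16)| = 13√5.

c = 16 ± 13√5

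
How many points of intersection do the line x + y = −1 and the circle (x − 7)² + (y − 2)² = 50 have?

Substituting the line into the circle gives 2x² − 8x + 8 = 0.
Discriminant = (−8)² − 4·2·(8) = 0.
A repeated root: the line is tangent.

1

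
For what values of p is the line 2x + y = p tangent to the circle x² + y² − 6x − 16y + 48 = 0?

p = 14 ± 5√5

For a tangent, require d(centre, line) = r = 5.
|2·3 + 1·8 − p| / √5 = 5
|p − (14)| = 5√5.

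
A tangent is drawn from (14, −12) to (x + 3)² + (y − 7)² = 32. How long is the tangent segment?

Centre (−3, 7), r² = 32. |PO|² = (17)² + (−19)² = 650.
Power of the point: PT² = |PO|² − r² = 618, so PT = √618.

√618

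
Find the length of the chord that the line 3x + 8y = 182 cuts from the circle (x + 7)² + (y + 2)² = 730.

2√73

The distance from (−7, −2) to the line is 219/√73, and r² = 730.
Half the chord is √(r² − d²) = √(73), so the full chord is 2√73.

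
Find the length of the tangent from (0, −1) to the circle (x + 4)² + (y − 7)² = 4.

2√19

With centre O = (−4, 7), |OP|² = 80 and r² = 4.
By the tangent–radius right angle, tangent length = √(|PO|² − r²) = √76 = 2√19.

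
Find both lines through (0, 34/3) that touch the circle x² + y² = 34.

5x − 3y = −34 and 5x + 3y = 34

Write the tangent as mx − y + (34/3 − m·(0)) = 0 and set its distance from the centre to √34:
(0m − (−34/3))² = 34(m² + 1)
9m² − 25 = 0, so m = 5/3 or m = −5/3.
Through (0, 34/3) these give 5x − 3y = −34 and 5x + 3y = 34.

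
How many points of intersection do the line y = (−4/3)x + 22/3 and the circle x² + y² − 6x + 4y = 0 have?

2

Substituting the line into the circle gives 25x² − 278x + 748 = 0.
Discriminant = (−278)² − 4·25·(748) = 2484 > 0.
Two real roots: the line is a secant.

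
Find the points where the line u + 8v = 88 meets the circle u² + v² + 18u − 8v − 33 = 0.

From the line, v = (88 − u)/8. Substituting:
65u² + 1040u = 0  ⟹  u² + 16u = 0
u = 0 or u = −16, giving (0, 11) and (−16, 13).

(−16, 13) and (0, 11)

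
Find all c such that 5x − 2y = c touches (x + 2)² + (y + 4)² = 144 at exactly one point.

For a tangent, require d(centre, line) = r = 12.
|5·(−2) − 2·(−4) − c| / √29 = 12
|c − (−2)| = 12√29.

c = −2 ± 12√29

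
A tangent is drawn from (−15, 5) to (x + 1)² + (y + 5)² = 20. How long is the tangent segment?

The centre is (−1, −5) and r = 2√5. The square of the distance from P to the centre is 196 + 100 = 296.
By the tangent–radius right angle, tangent length = √(|PO|² − r²) = √276 = 2√69.

2√69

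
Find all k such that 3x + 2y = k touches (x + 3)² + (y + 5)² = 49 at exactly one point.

Tangency holds when the distance from the centre (−3, −5) to the line equals the radius 7:
|3·(−3) + 2·(−5) − k| / √13 = 7
|k − (−19)| = 7√13.

k = −19 ± 7√13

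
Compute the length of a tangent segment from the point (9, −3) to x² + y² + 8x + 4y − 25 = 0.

5√5

The centre is (−4, −2) and r = 3√5. The square of the distance from P to the centre is 169 + 1 = 170.
Power of the point: PT² = |PO|² − r² = 125, so PT = 5√5.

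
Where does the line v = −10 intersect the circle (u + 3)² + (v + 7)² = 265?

From the line, v = −10. Substituting:
u² + 6u − 247 = 0
u = 13 or u = −19, giving (13, −10) and (−19, −10).

(−19, −10) and (13, −10)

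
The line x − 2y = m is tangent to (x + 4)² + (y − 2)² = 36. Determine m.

The line touches the circle iff its distance from (−4, 2) is 6:
|1·(−4) − 2·2 − m| / √5 = 6
|m − (−8)| = 6√5.

m = −8 ± 6√5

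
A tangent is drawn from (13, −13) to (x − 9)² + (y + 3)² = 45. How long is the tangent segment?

√71

With centre O = (9, −3), |OP|² = 116 and r² = 45.
Power of the point: PT² = |PO|² − r² = 71, so PT = √71.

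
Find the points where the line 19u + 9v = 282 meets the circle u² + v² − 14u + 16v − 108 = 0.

Express v = (282 − 19u)/9 and substitute into the circle:
442u² − 14586u + 111384 = 0  ⟹  u² − 33u + 252 = 0
u = 21 or u = 12, giving (21, −13) and (12, 6).

(12, 6) and (21, −13)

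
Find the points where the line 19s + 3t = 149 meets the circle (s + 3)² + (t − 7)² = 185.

From the line, t = (149 − 19s)/3. Substituting:
370s² − 4810s + 14800 = 0  ⟹  s² − 13s + 40 = 0
s = 8 or s = 5, giving (8, −1) and (5, 18).

(5, 18) and (8, −1)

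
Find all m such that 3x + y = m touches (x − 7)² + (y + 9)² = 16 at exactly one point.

The line touches the circle iff its distance from (7, −9) is 4:
|3·7 + 1·(−9) − m| / √10 = 4
|m − (12)| = 4√10.

m = 12 ± 4√10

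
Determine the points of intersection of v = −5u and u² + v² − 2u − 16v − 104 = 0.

Express v = −5u and substitute into the circle:
26u² + 78u − 104 = 0  ⟹  u² + 3u − 4 = 0
u = 1 or u = −4, giving (1, −5) and (−4, 20).

(−4, 20) and (1, −5)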